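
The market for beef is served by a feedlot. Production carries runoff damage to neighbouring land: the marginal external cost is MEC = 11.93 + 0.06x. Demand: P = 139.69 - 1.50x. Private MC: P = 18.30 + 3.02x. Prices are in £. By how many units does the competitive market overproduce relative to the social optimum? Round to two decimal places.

2.96 units

Market equilibrium (private): 18.30 + 3.02x = 139.69 - 1.50x → x_m = 26.8562.
Social marginal cost = private MC + MEC = 30.23 + 3.08x.
Set SMC = demand: 30.23 + 3.08x = 139.69 - 1.50x → x* = 23.8996.
Gap = |26.8562 − 23.8996| = 2.9566.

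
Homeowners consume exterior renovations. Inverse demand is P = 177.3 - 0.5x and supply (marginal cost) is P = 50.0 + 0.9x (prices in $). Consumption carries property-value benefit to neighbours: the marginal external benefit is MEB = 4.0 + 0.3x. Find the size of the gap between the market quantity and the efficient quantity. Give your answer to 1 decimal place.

Market equilibrium (private): 50.0 + 0.9x = 177.3 - 0.5x → x_m = 90.9286.
Social marginal benefit = demand + MEB = 181.3 - 0.2x.
Set SMB = MC: 181.3 - 0.2x = 50.0 + 0.9x → x* = 119.3636.
Gap = |90.9286 − 119.3636| = 28.4350.

28.4 units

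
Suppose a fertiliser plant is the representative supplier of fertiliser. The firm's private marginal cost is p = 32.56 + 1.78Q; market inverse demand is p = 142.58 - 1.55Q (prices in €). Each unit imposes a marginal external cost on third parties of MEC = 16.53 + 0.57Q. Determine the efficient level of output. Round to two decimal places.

Q* = 23.97

Social marginal cost = private MC + MEC = 49.09 + 2.35Q.
Set SMC = demand: 49.09 + 2.35Q = 142.58 - 1.55Q → Q* = 23.9718.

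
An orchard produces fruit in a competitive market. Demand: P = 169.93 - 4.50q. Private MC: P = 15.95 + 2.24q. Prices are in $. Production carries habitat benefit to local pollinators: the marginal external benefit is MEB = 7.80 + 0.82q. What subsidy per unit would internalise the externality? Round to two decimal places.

Social marginal cost = private MC − MEB = 8.15 + 1.42q.
Set SMC = demand: 8.15 + 1.42q = 169.93 - 4.50q → q* = 27.3277.
The Pigouvian subsidy equals MEB at q*: 7.80 + 0.82×27.3277 = 30.2087.

subsidy = $30.21 per unit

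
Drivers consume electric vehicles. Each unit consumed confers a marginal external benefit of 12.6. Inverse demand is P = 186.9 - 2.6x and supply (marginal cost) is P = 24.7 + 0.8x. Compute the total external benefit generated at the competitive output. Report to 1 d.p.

601.1

Market equilibrium (private): 24.7 + 0.8x = 186.9 - 2.6x → x_m = 47.7059.
Total external benefit = MEB × x_m = 12.6 × 47.7059 = 601.0943.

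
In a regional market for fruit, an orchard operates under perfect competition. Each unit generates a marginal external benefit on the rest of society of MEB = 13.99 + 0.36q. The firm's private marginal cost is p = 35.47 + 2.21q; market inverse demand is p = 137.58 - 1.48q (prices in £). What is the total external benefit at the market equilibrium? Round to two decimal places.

£524.97

Market equilibrium (private): 35.47 + 2.21q = 137.58 - 1.48q → q_m = 27.6721.
Total external benefit = ∫₀^{q_m} (13.99 + 0.36q) dq = 13.99×27.6721 + ½×0.36×27.6721² = 524.9668.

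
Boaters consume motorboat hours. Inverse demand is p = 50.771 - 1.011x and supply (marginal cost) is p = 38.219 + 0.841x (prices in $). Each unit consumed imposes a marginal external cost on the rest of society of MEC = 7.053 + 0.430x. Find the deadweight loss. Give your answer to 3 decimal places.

Market equilibrium (private): 38.219 + 0.841x = 50.771 - 1.011x → x_m = 6.7775.
Social marginal benefit = demand − MEC = 43.718 - 1.441x.
Set SMB = MC: 43.718 - 1.441x = 38.219 + 0.841x → x* = 2.4097.
Between x* and x_m the wedge MC − SMB runs linearly from 0 to MEC(x_m), so the loss is a triangle.
DWL = ½ × 4.3678 × 9.9673 = 21.7676.

DWL = $21.768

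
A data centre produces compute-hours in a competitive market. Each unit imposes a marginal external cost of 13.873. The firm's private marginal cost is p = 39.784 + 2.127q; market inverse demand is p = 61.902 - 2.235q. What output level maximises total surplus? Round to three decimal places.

q* = 1.890

Social marginal cost = private MC + MEC = 53.657 + 2.127q.
Set SMC = demand: 53.657 + 2.127q = 61.902 - 2.235q → q* = 1.8902.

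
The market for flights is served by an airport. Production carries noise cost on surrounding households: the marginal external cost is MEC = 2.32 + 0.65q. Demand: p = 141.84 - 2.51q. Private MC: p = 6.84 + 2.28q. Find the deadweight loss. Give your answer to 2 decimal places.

Market equilibrium (private): 6.84 + 2.28q = 141.84 - 2.51q → q_m = 28.1837.
Social marginal cost = private MC + MEC = 9.16 + 2.93q.
Set SMC = demand: 9.16 + 2.93q = 141.84 - 2.51q → q* = 24.3897.
Between q* and q_m the wedge SMC − demand runs linearly from 0 to MEC(q_m), so the loss is a triangle.
DWL = ½ × 3.7940 × 20.6394 = 39.1529.

DWL = 39.15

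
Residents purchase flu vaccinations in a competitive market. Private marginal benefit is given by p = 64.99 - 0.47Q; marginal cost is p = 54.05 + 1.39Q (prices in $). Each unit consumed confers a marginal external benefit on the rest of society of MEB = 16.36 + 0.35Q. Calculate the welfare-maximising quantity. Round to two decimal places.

Q* = 18.08

Social marginal benefit = demand + MEB = 81.35 - 0.12Q.
Set SMB = MC: 81.35 - 0.12Q = 54.05 + 1.39Q → Q* = 18.0795.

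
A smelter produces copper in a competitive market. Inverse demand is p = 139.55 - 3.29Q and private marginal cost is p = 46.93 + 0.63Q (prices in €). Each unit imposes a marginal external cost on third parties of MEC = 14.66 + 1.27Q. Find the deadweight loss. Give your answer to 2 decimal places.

Market equilibrium (private): 46.93 + 0.63Q = 139.55 - 3.29Q → Q_m = 23.6276.
Social marginal cost = private MC + MEC = 61.59 + 1.90Q.
Set SMC = demand: 61.59 + 1.90Q = 139.55 - 3.29Q → Q* = 15.0212.
Height of the DWL triangle at Q_m is SMC(Q_m) − demand(Q_m) = MEC(Q_m) = 44.6670.
DWL = ½ × 8.6064 × 44.6670 = 192.2110.

DWL = €192.21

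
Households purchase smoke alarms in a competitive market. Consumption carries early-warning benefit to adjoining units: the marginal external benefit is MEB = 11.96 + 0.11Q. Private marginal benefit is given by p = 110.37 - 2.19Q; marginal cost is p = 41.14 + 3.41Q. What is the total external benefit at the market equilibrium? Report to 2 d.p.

Market equilibrium (private): 41.14 + 3.41Q = 110.37 - 2.19Q → Q_m = 12.3625.
Total external benefit = ∫₀^{Q_m} (11.96 + 0.11Q) dQ = 11.96×12.3625 + ½×0.11×12.3625² = 156.2612.

156.26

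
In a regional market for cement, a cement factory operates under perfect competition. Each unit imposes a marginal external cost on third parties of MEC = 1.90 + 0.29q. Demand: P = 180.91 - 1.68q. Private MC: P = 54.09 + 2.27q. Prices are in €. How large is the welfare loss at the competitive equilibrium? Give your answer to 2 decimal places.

DWL = €14.82

Market equilibrium (private): 54.09 + 2.27q = 180.91 - 1.68q → q_m = 32.1063.
Social marginal cost = private MC + MEC = 55.99 + 2.56q.
Set SMC = demand: 55.99 + 2.56q = 180.91 - 1.68q → q* = 29.4623.
The loss is the area between SMC and demand from q* to q_m; with linear curves that's a triangle of height MEC(q_m).
DWL = ½ × 2.6440 × 11.2108 = 14.8207.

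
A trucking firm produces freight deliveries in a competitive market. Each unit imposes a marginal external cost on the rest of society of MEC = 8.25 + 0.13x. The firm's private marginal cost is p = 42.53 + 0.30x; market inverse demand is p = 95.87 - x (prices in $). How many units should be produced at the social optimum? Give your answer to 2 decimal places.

x* = 31.53

Social marginal cost = private MC + MEC = 50.78 + 0.43x.
Set SMC = demand: 50.78 + 0.43x = 95.87 - x → x* = 31.5315.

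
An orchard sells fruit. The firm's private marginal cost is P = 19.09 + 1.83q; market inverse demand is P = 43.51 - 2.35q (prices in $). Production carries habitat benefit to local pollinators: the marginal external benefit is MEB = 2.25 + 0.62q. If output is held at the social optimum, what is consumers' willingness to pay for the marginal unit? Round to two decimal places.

P = $25.90

Social marginal cost = private MC − MEB = 16.84 + 1.21q.
Set SMC = demand: 16.84 + 1.21q = 43.51 - 2.35q → q* = 7.4916.
Consumer price on the demand curve at q*: 43.51 − 2.35×7.4916 = 25.9047.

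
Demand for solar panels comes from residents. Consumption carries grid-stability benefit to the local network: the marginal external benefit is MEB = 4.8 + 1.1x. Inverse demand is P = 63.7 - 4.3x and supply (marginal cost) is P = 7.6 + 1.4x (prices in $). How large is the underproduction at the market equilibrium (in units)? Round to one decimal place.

Market equilibrium (private): 7.6 + 1.4x = 63.7 - 4.3x → x_m = 9.8421.
Social marginal benefit = demand + MEB = 68.5 - 3.2x.
Set SMB = MC: 68.5 - 3.2x = 7.6 + 1.4x → x* = 13.2391.
Gap = |9.8421 − 13.2391| = 3.3970.

3.4 units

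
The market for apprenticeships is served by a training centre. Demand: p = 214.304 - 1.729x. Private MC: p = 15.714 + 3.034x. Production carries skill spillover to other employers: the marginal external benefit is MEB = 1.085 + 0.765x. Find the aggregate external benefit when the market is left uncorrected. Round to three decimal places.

Market equilibrium (private): 15.714 + 3.034x = 214.304 - 1.729x → x_m = 41.6943.
Total external benefit = ∫₀^{x_m} (1.085 + 0.765x) dx = 1.085×41.6943 + ½×0.765×41.6943² = 710.1819.

710.182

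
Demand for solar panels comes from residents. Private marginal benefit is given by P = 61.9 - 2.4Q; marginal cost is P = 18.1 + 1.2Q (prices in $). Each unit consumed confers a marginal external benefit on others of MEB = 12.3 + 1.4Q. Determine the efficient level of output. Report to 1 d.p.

Social marginal benefit = demand + MEB = 74.2 - Q.
Set SMB = MC: 74.2 - Q = 18.1 + 1.2Q → Q* = 25.5000.

Q* = 25.5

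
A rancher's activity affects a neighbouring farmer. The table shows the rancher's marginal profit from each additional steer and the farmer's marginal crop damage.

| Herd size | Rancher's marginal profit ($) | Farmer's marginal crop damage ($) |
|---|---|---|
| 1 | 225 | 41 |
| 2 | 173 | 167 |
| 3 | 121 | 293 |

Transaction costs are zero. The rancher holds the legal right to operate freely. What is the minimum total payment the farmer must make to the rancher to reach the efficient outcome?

$121

Left alone the rancher would choose level 3 (marginal profit stays positive).
Efficient level: k* = 2 (marginal profit ≥ marginal crop damage through 2).
The farmer must at least cover the rancher's forgone profit from cutting 3→2: 121 = 121.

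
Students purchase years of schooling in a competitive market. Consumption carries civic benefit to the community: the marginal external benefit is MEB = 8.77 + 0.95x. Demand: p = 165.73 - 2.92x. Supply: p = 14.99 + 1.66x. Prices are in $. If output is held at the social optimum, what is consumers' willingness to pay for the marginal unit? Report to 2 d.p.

P = $37.42

Social marginal benefit = demand + MEB = 174.50 - 1.97x.
Set SMB = MC: 174.50 - 1.97x = 14.99 + 1.66x → x* = 43.9421.
Consumer price on the demand curve at x*: 165.73 − 2.92×43.9421 = 37.4191.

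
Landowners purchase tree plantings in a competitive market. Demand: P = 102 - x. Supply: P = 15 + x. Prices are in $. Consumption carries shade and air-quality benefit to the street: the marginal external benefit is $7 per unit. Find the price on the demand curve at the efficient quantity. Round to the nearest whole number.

P = $55

Social marginal benefit = demand + MEB = 109 - x.
Set SMB = MC: 109 - x = 15 + x → x* = 47.0000.
Consumer price on the demand curve at x*: 102 − 1×47.0000 = 55.0000.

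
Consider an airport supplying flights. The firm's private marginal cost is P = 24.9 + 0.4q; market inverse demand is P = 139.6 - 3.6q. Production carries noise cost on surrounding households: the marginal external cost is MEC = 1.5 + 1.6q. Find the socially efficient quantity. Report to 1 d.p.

Social marginal cost = private MC + MEC = 26.4 + 2.0q.
Set SMC = demand: 26.4 + 2.0q = 139.6 - 3.6q → q* = 20.2143.

q* = 20.2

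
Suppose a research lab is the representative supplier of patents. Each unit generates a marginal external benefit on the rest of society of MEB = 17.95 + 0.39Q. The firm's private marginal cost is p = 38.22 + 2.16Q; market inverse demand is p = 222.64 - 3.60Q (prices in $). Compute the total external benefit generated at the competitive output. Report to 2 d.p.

$774.61

Market equilibrium (private): 38.22 + 2.16Q = 222.64 - 3.60Q → Q_m = 32.0174.
Total external benefit = ∫₀^{Q_m} (17.95 + 0.39Q) dQ = 17.95×32.0174 + ½×0.39×32.0174² = 774.6095.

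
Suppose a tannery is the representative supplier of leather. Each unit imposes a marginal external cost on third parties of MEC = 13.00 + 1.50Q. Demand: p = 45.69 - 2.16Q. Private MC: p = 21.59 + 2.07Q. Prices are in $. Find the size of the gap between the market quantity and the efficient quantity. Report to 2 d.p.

3.76 units

Market equilibrium (private): 21.59 + 2.07Q = 45.69 - 2.16Q → Q_m = 5.6974.
Social marginal cost = private MC + MEC = 34.59 + 3.57Q.
Set SMC = demand: 34.59 + 3.57Q = 45.69 - 2.16Q → Q* = 1.9372.
Gap = |5.6974 − 1.9372| = 3.7602.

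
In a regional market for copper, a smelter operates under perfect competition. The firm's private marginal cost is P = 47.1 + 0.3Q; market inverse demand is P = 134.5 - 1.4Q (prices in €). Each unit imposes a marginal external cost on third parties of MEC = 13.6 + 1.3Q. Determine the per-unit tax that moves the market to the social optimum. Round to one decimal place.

tax = €45.6 per unit

Social marginal cost = private MC + MEC = 60.7 + 1.6Q.
Set SMC = demand: 60.7 + 1.6Q = 134.5 - 1.4Q → Q* = 24.6000.
The Pigouvian tax equals MEC at Q*: 13.6 + 1.3×24.6000 = 45.5800.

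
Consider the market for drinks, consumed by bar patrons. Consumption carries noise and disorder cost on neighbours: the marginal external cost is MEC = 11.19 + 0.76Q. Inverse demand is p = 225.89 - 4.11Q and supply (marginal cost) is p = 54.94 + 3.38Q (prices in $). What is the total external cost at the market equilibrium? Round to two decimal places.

$453.35

Market equilibrium (private): 54.94 + 3.38Q = 225.89 - 4.11Q → Q_m = 22.8238.
Total external cost = ∫₀^{Q_m} (11.19 + 0.76Q) dQ = 11.19×22.8238 + ½×0.76×22.8238² = 453.3501.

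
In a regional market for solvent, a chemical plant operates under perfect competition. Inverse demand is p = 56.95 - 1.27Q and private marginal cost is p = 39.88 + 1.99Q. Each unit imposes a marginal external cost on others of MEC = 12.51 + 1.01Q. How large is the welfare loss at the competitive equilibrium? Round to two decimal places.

DWL = 37.09

Market equilibrium (private): 39.88 + 1.99Q = 56.95 - 1.27Q → Q_m = 5.2362.
Social marginal cost = private MC + MEC = 52.39 + 3.00Q.
Set SMC = demand: 52.39 + 3.00Q = 56.95 - 1.27Q → Q* = 1.0679.
The loss is the area between SMC and demand from Q* to Q_m; with linear curves that's a triangle of height MEC(Q_m).
DWL = ½ × 4.1683 × 17.7986 = 37.0950.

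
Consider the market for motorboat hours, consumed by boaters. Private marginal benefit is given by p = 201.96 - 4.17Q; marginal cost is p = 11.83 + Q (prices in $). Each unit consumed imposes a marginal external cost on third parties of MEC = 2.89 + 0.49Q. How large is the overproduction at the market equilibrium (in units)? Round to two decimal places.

3.69 units

Market equilibrium (private): 11.83 + Q = 201.96 - 4.17Q → Q_m = 36.7756.
Social marginal benefit = demand − MEC = 199.07 - 4.66Q.
Set SMB = MC: 199.07 - 4.66Q = 11.83 + Q → Q* = 33.0813.
Gap = |36.7756 − 33.0813| = 3.6943.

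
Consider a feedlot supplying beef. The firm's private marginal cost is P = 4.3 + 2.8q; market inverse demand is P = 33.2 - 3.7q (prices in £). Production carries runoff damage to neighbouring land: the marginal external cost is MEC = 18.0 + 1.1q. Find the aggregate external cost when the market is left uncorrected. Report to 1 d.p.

Market equilibrium (private): 4.3 + 2.8q = 33.2 - 3.7q → q_m = 4.4462.
Total external cost = ∫₀^{q_m} (18.0 + 1.1q) dq = 18.0×4.4462 + ½×1.1×4.4462² = 90.9044.

£90.9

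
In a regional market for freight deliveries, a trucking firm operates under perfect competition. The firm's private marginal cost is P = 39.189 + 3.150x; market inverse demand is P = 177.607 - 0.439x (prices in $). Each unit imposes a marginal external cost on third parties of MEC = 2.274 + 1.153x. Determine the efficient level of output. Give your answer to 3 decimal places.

x* = 28.710

Social marginal cost = private MC + MEC = 41.463 + 4.303x.
Set SMC = demand: 41.463 + 4.303x = 177.607 - 0.439x → x* = 28.7102.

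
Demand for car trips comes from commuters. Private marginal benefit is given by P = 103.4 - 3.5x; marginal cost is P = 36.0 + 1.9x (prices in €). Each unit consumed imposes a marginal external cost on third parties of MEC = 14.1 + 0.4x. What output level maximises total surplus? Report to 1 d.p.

x* = 9.2

Social marginal benefit = demand − MEC = 89.3 - 3.9x.
Set SMB = MC: 89.3 - 3.9x = 36.0 + 1.9x → x* = 9.1897.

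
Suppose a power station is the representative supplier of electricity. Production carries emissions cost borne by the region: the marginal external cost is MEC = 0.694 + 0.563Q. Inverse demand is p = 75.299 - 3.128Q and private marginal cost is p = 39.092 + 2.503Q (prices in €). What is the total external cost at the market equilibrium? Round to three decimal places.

€16.101

Market equilibrium (private): 39.092 + 2.503Q = 75.299 - 3.128Q → Q_m = 6.4299.
Total external cost = ∫₀^{Q_m} (0.694 + 0.563Q) dQ = 0.694×6.4299 + ½×0.563×6.4299² = 16.1006.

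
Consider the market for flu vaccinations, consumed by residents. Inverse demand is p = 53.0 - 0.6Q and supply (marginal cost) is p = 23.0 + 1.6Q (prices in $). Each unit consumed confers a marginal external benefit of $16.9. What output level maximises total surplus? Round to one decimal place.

Q* = 21.3

Social marginal benefit = demand + MEB = 69.9 - 0.6Q.
Set SMB = MC: 69.9 - 0.6Q = 23.0 + 1.6Q → Q* = 21.3182.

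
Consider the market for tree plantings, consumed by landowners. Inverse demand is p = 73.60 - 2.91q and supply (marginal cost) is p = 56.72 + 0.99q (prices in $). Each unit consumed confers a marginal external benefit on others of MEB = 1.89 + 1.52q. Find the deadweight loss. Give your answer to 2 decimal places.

DWL = $15.07

Market equilibrium (private): 56.72 + 0.99q = 73.60 - 2.91q → q_m = 4.3282.
Social marginal benefit = demand + MEB = 75.49 - 1.39q.
Set SMB = MC: 75.49 - 1.39q = 56.72 + 0.99q → q* = 7.8866.
The welfare-loss triangle has base |q_m − q*| and height MEB(q_m) (the vertical gap between SMB and MC is zero at q* and MEB at q_m).
DWL = ½ × 3.5584 × 8.4689 = 15.0679.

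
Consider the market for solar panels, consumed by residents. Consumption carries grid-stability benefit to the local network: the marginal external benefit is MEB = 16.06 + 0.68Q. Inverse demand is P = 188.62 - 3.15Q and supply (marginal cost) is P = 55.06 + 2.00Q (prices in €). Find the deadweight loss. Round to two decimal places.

DWL = €127.00

Market equilibrium (private): 55.06 + 2.00Q = 188.62 - 3.15Q → Q_m = 25.9340.
Social marginal benefit = demand + MEB = 204.68 - 2.47Q.
Set SMB = MC: 204.68 - 2.47Q = 55.06 + 2.00Q → Q* = 33.4720.
Height of the DWL triangle at Q_m is SMB(Q_m) − MC(Q_m) = MEB(Q_m) = 33.6951.
DWL = ½ × 7.5380 × 33.6951 = 126.9968.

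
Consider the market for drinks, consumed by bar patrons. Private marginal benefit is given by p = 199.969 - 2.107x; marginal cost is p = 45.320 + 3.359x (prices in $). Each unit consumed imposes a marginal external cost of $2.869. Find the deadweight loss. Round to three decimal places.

Market equilibrium (private): 45.320 + 3.359x = 199.969 - 2.107x → x_m = 28.2929.
Social marginal benefit = demand − MEC = 197.100 - 2.107x.
Set SMB = MC: 197.100 - 2.107x = 45.320 + 3.359x → x* = 27.7680.
The welfare-loss triangle has base |x_m − x*| and height MEC(x_m) (the vertical gap between SMB and MC is zero at x* and MEC at x_m).
DWL = ½ × 0.5249 × 2.8690 = 0.7530.

DWL = $0.753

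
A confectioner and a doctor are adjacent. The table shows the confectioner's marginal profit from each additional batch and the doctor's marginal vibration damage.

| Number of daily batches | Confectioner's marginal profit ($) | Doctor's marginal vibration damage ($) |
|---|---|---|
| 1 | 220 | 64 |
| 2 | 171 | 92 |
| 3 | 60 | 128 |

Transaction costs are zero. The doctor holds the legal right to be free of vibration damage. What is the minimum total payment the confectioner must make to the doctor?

Efficient level: marginal profit ≥ marginal vibration damage through level 2, so k* = 2.
With the doctor holding the right, the confectioner must at least compensate total damage at k*: 64 + 92 = 156.

$156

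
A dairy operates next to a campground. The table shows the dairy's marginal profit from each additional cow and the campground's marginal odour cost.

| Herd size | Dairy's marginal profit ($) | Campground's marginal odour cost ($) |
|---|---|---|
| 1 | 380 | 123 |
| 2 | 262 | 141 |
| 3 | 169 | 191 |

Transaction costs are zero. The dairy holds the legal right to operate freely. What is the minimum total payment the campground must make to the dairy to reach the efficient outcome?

$169

Left alone the dairy would choose level 3 (marginal profit stays positive).
Efficient level: k* = 2 (marginal profit ≥ marginal odour cost through 2).
The campground must at least cover the dairy's forgone profit from cutting 3→2: 169 = 169.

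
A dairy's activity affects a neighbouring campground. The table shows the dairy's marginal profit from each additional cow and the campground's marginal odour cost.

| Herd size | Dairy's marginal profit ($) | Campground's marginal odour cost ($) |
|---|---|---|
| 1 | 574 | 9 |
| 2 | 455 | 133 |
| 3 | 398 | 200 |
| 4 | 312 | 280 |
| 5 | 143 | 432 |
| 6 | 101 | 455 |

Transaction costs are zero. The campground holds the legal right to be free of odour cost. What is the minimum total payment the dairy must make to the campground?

$622

Efficient level: marginal profit ≥ marginal odour cost through level 4, so k* = 4.
With the campground holding the right, the dairy must at least compensate total damage at k*: 9 + 133 + 200 + 280 = 622.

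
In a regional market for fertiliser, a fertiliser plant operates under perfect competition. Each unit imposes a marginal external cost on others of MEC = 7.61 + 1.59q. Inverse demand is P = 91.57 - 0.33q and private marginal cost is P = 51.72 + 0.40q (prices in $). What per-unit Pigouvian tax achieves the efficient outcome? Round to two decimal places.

tax = $29.71 per unit

Social marginal cost = private MC + MEC = 59.33 + 1.99q.
Set SMC = demand: 59.33 + 1.99q = 91.57 - 0.33q → q* = 13.8966.
The Pigouvian tax equals MEC at q*: 7.61 + 1.59×13.8966 = 29.7056.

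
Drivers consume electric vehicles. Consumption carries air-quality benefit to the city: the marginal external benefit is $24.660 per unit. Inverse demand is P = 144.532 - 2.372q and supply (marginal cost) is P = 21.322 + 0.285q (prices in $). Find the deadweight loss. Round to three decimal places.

DWL = $114.437

Market equilibrium (private): 21.322 + 0.285q = 144.532 - 2.372q → q_m = 46.3718.
Social marginal benefit = demand + MEB = 169.192 - 2.372q.
Set SMB = MC: 169.192 - 2.372q = 21.322 + 0.285q → q* = 55.6530.
The welfare-loss triangle has base |q_m − q*| and height MEB(q_m) (the vertical gap between SMB and MC is zero at q* and MEB at q_m).
DWL = ½ × 9.2812 × 24.6600 = 114.4372.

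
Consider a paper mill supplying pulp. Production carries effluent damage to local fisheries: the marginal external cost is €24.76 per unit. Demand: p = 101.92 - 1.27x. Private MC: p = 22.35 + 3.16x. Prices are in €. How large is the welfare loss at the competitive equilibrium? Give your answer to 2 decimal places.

DWL = €69.19

Market equilibrium (private): 22.35 + 3.16x = 101.92 - 1.27x → x_m = 17.9616.
Social marginal cost = private MC + MEC = 47.11 + 3.16x.
Set SMC = demand: 47.11 + 3.16x = 101.92 - 1.27x → x* = 12.3725.
Height of the DWL triangle at x_m is SMC(x_m) − demand(x_m) = MEC(x_m) = 24.7600.
DWL = ½ × 5.5891 × 24.7600 = 69.1931.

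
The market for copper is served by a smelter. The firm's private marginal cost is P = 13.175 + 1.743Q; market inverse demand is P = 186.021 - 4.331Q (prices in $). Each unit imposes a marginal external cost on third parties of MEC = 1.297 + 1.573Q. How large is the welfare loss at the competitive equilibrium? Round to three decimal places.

DWL = $138.712

Market equilibrium (private): 13.175 + 1.743Q = 186.021 - 4.331Q → Q_m = 28.4567.
Social marginal cost = private MC + MEC = 14.472 + 3.316Q.
Set SMC = demand: 14.472 + 3.316Q = 186.021 - 4.331Q → Q* = 22.4335.
Height of the DWL triangle at Q_m is SMC(Q_m) − demand(Q_m) = MEC(Q_m) = 46.0594.
DWL = ½ × 6.0232 × 46.0594 = 138.7125.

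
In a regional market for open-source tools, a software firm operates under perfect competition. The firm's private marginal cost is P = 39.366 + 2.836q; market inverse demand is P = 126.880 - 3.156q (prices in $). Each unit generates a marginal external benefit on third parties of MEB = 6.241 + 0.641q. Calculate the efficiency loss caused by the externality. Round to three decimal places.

Market equilibrium (private): 39.366 + 2.836q = 126.880 - 3.156q → q_m = 14.6051.
Social marginal cost = private MC − MEB = 33.125 + 2.195q.
Set SMC = demand: 33.125 + 2.195q = 126.880 - 3.156q → q* = 17.5210.
The welfare-loss triangle has base |q_m − q*| and height MEB(q_m) (the vertical gap between SMC and demand is zero at q* and MEB at q_m).
DWL = ½ × 2.9159 × 15.6029 = 22.7482.

DWL = $22.748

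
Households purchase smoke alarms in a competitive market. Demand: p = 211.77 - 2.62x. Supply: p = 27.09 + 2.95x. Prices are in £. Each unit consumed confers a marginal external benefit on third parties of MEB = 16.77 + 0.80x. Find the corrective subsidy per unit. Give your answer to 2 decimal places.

Social marginal benefit = demand + MEB = 228.54 - 1.82x.
Set SMB = MC: 228.54 - 1.82x = 27.09 + 2.95x → x* = 42.2327.
The Pigouvian subsidy equals MEB at x*: 16.77 + 0.80×42.2327 = 50.5562.

subsidy = £50.56 per unit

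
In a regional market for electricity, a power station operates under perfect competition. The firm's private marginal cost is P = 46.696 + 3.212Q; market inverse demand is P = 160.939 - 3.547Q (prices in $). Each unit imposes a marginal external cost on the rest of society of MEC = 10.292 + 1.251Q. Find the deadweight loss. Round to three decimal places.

DWL = $61.690

Market equilibrium (private): 46.696 + 3.212Q = 160.939 - 3.547Q → Q_m = 16.9024.
Social marginal cost = private MC + MEC = 56.988 + 4.463Q.
Set SMC = demand: 56.988 + 4.463Q = 160.939 - 3.547Q → Q* = 12.9777.
Between Q* and Q_m the wedge SMC − demand runs linearly from 0 to MEC(Q_m), so the loss is a triangle.
DWL = ½ × 3.9247 × 31.4368 = 61.6900.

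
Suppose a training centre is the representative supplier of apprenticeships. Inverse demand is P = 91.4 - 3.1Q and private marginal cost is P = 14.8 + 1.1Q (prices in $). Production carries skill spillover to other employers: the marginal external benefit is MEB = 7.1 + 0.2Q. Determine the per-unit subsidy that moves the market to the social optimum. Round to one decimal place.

subsidy = $11.3 per unit

Social marginal cost = private MC − MEB = 7.7 + 0.9Q.
Set SMC = demand: 7.7 + 0.9Q = 91.4 - 3.1Q → Q* = 20.9250.
The Pigouvian subsidy equals MEB at Q*: 7.1 + 0.2×20.9250 = 11.2850.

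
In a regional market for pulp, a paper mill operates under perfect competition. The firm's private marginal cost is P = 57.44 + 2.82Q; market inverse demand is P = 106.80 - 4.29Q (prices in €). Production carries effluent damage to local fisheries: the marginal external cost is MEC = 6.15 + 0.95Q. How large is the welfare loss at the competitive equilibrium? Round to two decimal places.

DWL = €10.08

Market equilibrium (private): 57.44 + 2.82Q = 106.80 - 4.29Q → Q_m = 6.9423.
Social marginal cost = private MC + MEC = 63.59 + 3.77Q.
Set SMC = demand: 63.59 + 3.77Q = 106.80 - 4.29Q → Q* = 5.3610.
Height of the DWL triangle at Q_m is SMC(Q_m) − demand(Q_m) = MEC(Q_m) = 12.7452.
DWL = ½ × 1.5813 × 12.7452 = 10.0770.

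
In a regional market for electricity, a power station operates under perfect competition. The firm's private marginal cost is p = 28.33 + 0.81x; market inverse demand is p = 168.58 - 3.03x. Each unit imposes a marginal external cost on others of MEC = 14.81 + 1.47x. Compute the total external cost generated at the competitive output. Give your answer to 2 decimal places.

Market equilibrium (private): 28.33 + 0.81x = 168.58 - 3.03x → x_m = 36.5234.
Total external cost = ∫₀^{x_m} (14.81 + 1.47x) dx = 14.81×36.5234 + ½×1.47×36.5234² = 1521.3712.

1521.37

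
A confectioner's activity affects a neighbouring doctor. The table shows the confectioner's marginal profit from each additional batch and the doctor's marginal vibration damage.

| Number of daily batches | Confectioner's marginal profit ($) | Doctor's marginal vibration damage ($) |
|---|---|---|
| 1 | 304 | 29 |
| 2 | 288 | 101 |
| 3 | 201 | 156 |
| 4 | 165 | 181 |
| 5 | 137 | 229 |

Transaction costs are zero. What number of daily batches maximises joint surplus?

Bargaining reaches the level where marginal profit last exceeds marginal vibration damage.
That holds through level 3 (201 ≥ 156) but not at 4 (165 < 181).

3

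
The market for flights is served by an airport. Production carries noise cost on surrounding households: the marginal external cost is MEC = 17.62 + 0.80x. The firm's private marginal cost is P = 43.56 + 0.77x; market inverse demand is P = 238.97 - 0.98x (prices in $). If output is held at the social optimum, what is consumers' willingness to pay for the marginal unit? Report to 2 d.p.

Social marginal cost = private MC + MEC = 61.18 + 1.57x.
Set SMC = demand: 61.18 + 1.57x = 238.97 - 0.98x → x* = 69.7216.
Consumer price on the demand curve at x*: 238.97 − 0.98×69.7216 = 170.6428.

P = $170.64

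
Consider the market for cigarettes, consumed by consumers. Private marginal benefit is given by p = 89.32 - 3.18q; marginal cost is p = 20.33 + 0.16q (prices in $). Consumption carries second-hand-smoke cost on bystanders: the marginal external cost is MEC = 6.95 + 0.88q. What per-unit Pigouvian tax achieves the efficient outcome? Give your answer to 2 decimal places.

tax = $19.89 per unit

Social marginal benefit = demand − MEC = 82.37 - 4.06q.
Set SMB = MC: 82.37 - 4.06q = 20.33 + 0.16q → q* = 14.7014.
The Pigouvian tax equals MEC at q*: 6.95 + 0.88×14.7014 = 19.8872.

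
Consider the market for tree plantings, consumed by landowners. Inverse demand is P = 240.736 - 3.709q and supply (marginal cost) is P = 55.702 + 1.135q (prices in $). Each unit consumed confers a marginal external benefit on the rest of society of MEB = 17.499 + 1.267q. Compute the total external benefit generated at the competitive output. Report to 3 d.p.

Market equilibrium (private): 55.702 + 1.135q = 240.736 - 3.709q → q_m = 38.1986.
Total external benefit = ∫₀^{q_m} (17.499 + 1.267q) dq = 17.499×38.1986 + ½×1.267×38.1986² = 1592.7981.

$1592.798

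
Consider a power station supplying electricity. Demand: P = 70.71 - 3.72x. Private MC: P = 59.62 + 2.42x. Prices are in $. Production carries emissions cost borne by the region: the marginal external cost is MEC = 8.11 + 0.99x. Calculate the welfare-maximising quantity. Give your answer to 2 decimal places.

Social marginal cost = private MC + MEC = 67.73 + 3.41x.
Set SMC = demand: 67.73 + 3.41x = 70.71 - 3.72x → x* = 0.4180.

x* = 0.42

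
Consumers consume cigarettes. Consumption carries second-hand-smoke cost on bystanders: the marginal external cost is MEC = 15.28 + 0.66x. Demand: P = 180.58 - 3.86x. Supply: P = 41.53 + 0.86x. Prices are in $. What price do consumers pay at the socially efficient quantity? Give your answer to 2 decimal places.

Social marginal benefit = demand − MEC = 165.30 - 4.52x.
Set SMB = MC: 165.30 - 4.52x = 41.53 + 0.86x → x* = 23.0056.
Consumer price on the demand curve at x*: 180.58 − 3.86×23.0056 = 91.7784.

P = $91.78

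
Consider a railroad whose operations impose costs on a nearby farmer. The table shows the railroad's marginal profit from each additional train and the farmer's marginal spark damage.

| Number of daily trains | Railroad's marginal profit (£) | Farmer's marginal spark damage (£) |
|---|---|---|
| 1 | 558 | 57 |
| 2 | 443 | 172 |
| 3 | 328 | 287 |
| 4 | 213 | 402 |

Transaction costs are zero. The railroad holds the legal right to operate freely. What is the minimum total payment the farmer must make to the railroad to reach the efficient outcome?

£213

Left alone the railroad would choose level 4 (marginal profit stays positive).
Efficient level: k* = 3 (marginal profit ≥ marginal spark damage through 3).
The farmer must at least cover the railroad's forgone profit from cutting 4→3: 213 = 213.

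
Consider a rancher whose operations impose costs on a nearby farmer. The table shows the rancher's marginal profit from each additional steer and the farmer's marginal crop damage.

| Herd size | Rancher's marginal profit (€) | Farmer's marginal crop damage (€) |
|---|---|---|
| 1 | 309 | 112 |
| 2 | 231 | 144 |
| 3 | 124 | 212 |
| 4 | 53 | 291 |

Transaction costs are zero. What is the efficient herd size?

Bargaining reaches the level where marginal profit last exceeds marginal crop damage.
That holds through level 2 (231 ≥ 144) but not at 3 (124 < 212).

2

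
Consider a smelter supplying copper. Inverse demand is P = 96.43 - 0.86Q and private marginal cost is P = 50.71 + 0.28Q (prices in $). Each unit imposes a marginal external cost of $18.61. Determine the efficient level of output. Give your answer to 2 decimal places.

Q* = 23.78

Social marginal cost = private MC + MEC = 69.32 + 0.28Q.
Set SMC = demand: 69.32 + 0.28Q = 96.43 - 0.86Q → Q* = 23.7807.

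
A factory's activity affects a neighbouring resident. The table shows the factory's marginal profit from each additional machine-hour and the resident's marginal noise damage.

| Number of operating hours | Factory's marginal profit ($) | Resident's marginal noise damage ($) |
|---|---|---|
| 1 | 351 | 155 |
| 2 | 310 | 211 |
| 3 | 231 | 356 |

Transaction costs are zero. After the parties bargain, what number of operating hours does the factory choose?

2

Bargaining reaches the level where marginal profit last exceeds marginal noise damage.
That holds through level 2 (310 ≥ 211) but not at 3 (231 < 356).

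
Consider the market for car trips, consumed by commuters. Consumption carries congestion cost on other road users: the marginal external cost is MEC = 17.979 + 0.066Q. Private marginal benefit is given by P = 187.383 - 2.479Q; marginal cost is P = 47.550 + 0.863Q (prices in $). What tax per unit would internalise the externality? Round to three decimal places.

Social marginal benefit = demand − MEC = 169.404 - 2.545Q.
Set SMB = MC: 169.404 - 2.545Q = 47.550 + 0.863Q → Q* = 35.7553.
The Pigouvian tax equals MEC at Q*: 17.979 + 0.066×35.7553 = 20.3388.

tax = $20.339 per unit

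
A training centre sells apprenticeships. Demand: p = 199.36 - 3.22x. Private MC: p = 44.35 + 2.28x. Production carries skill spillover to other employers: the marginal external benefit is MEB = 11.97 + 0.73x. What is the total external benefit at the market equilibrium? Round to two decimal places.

627.28

Market equilibrium (private): 44.35 + 2.28x = 199.36 - 3.22x → x_m = 28.1836.
Total external benefit = ∫₀^{x_m} (11.97 + 0.73x) dx = 11.97×28.1836 + ½×0.73×28.1836² = 627.2828.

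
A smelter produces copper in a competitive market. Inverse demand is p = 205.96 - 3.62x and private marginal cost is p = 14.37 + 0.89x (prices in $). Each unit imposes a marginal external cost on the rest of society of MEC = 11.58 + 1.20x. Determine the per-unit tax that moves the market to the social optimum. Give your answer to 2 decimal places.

Social marginal cost = private MC + MEC = 25.95 + 2.09x.
Set SMC = demand: 25.95 + 2.09x = 205.96 - 3.62x → x* = 31.5254.
The Pigouvian tax equals MEC at x*: 11.58 + 1.20×31.5254 = 49.4105.

tax = $49.41 per unit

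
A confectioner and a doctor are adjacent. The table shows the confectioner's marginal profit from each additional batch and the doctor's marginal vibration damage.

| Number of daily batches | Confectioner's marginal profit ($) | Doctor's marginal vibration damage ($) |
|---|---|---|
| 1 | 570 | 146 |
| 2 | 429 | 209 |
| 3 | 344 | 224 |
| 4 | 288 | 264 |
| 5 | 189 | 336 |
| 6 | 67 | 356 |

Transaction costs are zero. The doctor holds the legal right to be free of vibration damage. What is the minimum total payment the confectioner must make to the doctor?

$843

Efficient level: marginal profit ≥ marginal vibration damage through level 4, so k* = 4.
With the doctor holding the right, the confectioner must at least compensate total damage at k*: 146 + 209 + 224 + 264 = 843.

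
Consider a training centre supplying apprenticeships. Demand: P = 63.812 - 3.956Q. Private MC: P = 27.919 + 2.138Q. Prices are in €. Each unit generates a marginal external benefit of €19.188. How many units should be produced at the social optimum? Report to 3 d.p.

Social marginal cost = private MC − MEB = 8.731 + 2.138Q.
Set SMC = demand: 8.731 + 2.138Q = 63.812 - 3.956Q → Q* = 9.0386.

Q* = 9.039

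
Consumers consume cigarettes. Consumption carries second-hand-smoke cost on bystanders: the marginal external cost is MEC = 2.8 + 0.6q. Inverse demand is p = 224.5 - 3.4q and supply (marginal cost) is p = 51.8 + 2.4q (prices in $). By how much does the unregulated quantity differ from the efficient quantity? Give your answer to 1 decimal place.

Market equilibrium (private): 51.8 + 2.4q = 224.5 - 3.4q → q_m = 29.7759.
Social marginal benefit = demand − MEC = 221.7 - 4.0q.
Set SMB = MC: 221.7 - 4.0q = 51.8 + 2.4q → q* = 26.5469.
Gap = |29.7759 − 26.5469| = 3.2290.

3.2 units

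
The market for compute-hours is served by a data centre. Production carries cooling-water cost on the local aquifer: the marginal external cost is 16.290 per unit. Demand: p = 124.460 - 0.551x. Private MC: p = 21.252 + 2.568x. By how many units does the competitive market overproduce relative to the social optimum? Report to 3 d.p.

Market equilibrium (private): 21.252 + 2.568x = 124.460 - 0.551x → x_m = 33.0901.
Social marginal cost = private MC + MEC = 37.542 + 2.568x.
Set SMC = demand: 37.542 + 2.568x = 124.460 - 0.551x → x* = 27.8673.
Gap = |33.0901 − 27.8673| = 5.2228.

5.223 units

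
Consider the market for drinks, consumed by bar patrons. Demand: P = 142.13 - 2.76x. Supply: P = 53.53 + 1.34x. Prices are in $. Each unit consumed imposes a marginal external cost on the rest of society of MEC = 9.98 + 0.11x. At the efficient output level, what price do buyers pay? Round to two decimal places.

Social marginal benefit = demand − MEC = 132.15 - 2.87x.
Set SMB = MC: 132.15 - 2.87x = 53.53 + 1.34x → x* = 18.6746.
Consumer price on the demand curve at x*: 142.13 − 2.76×18.6746 = 90.5881.

P = $90.59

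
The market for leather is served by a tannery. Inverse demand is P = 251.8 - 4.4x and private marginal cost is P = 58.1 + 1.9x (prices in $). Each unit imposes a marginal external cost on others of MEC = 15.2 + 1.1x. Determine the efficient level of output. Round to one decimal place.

x* = 24.1

Social marginal cost = private MC + MEC = 73.3 + 3.0x.
Set SMC = demand: 73.3 + 3.0x = 251.8 - 4.4x → x* = 24.1216.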